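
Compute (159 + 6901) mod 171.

49

6901 = 40·171 + 61, so 6901 mod 171 = 61.
(159 + 61) mod 171 = 49.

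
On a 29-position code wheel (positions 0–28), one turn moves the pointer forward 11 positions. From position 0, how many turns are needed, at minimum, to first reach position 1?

11·8 = 88 = 3·29 + 1, so 11⁻¹ ≡ 8 (mod 29).

8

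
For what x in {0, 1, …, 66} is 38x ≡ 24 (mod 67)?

50

The inverse of 38 mod 67 is 30 (since 38·30 = 1140 ≡ 1).
So x ≡ 30·24 = 720 ≡ 50 (mod 67).
Check: 38·50 = 1900 = 28·67 + 24.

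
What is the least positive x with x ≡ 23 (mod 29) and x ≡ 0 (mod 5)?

110

Since 5·6 ≡ 1 (mod 29), take x = 0 + 5·((23−0)·6 mod 29) = 0 + 5·22 = 110.
Check: 110 mod 29 = 23, 110 mod 5 = 0.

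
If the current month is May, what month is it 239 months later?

Dividing 239 by 12 gives quotient 19 and remainder 11.
May + 11 months → April.

April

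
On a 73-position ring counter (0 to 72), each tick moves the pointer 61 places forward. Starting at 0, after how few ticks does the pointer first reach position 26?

10

The inverse of 61 mod 73 is 6 (since 61·6 = 366 ≡ 1).
So x ≡ 6·26 = 156 ≡ 10 (mod 73).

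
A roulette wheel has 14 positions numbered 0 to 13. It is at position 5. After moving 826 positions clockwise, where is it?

5

826 = 59·14 + 0, so 826 mod 14 = 0.
(5 + 0) mod 14 = 5.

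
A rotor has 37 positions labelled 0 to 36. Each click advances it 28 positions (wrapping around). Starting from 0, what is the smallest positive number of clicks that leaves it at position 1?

4

37 = 1·28 + 9
28 = 3·9 + 1
9 = 9·1 + 0
Back-substituting gives 28·4 ≡ 1 (mod 37).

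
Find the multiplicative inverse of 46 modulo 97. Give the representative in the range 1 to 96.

19

97 = 2·46 + 5
46 = 9·5 + 1
5 = 5·1 + 0
Back-substituting gives 46·19 ≡ 1 (mod 97).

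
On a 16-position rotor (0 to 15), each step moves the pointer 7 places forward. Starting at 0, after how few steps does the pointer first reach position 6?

10

7⁻¹ ≡ 7 (mod 16) because 7·7 = 49 = 3·16 + 1.
So x ≡ 7·6 = 42 ≡ 10 (mod 16).
Check: 7·10 = 70 = 4·16 + 6.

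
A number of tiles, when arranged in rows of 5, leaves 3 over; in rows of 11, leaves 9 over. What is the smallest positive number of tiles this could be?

x ≡ 3 (mod 5) gives x ∈ {3, 8, 13, 18, 23, 28, 33, 38, …}.
The first of these with x mod 11 = 9 is 53.

53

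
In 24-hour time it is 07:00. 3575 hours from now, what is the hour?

6

3575 mod 24 = 23 (since 148·24 = 3552).
(7 + 23) mod 24 = 6.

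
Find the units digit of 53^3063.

7

The units digit of 53^n cycles with period 4: 3, 9, 7, 1, …
3063 leaves remainder 3 on division by 4, so 53^3063 ends in 7.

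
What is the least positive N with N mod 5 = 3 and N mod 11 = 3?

x ≡ 3 (mod 5) gives x ∈ {3}.
The first of these with x mod 11 = 3 is 3.

3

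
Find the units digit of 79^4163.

9

Powers of 9 mod 10 repeat with period 2: 9, 1.
4163 mod 2 = 1, so the last digit matches 9^1 = 9.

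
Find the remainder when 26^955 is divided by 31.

26

Square-and-reduce mod 31: 26^1≡26, 26^2≡25, 26^4≡5, 26^8≡25, 26^16≡5, 26^32≡25, 26^64≡5, 26^128≡25, 26^256≡5, 26^512≡25.
Since 955 = 1 + 2 + 8 + 16 + 32 + 128 + 256 + 512 in binary, 26^955 ≡ 26·25·25·5·25·25·5·25 ≡ 26 (mod 31).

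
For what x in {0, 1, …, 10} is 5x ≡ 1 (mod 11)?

9

5⁻¹ ≡ 9 (mod 11) because 5·9 = 45 = 4·11 + 1.
Multiplying both sides by 9: x ≡ 9·1 = 9 ≡ 9 (mod 11).
Check: 5·9 = 45 = 4·11 + 1.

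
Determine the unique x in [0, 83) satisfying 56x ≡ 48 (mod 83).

56⁻¹ ≡ 43 (mod 83) because 56·43 = 2408 = 29·83 + 1.
So x ≡ 43·48 = 2064 ≡ 72 (mod 83).

72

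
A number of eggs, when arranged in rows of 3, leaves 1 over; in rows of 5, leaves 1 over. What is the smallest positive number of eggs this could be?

x ≡ 1 (mod 3) gives x ∈ {1}.
The first of these with x mod 5 = 1 is 1.

1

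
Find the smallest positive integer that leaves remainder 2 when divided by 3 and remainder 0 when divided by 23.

x ≡ 2 (mod 3) gives x ∈ {2, 5, 8, 11, 14, 17, 20, 23}.
The first of these with x mod 23 = 0 is 23.

23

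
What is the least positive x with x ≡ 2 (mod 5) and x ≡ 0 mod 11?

x ≡ 2 (mod 5) gives x ∈ {2, 7, 12, 17, 22}.
The first of these with x mod 11 = 0 is 22.

22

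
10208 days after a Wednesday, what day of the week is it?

10208 − 1458·7 = 2, so 10208 ≡ 2 (mod 7).
Wednesday + 2 days → Friday.

Friday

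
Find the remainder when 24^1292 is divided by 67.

Square-and-reduce mod 67: 24^1≡24, 24^2≡40, 24^4≡59, 24^8≡64, 24^16≡9, 24^32≡14, 24^64≡62, 24^128≡25, 24^256≡22, 24^512≡15, 24^1024≡24.
Since 1292 = 4 + 8 + 256 + 1024 in binary, 24^1292 ≡ 59·64·22·24 ≡ 9 (mod 67).

9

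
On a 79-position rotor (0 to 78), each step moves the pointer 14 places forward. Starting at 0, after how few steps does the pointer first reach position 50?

60

14⁻¹ ≡ 17 (mod 79) because 14·17 = 238 = 3·79 + 1.
So x ≡ 17·50 = 850 ≡ 60 (mod 79).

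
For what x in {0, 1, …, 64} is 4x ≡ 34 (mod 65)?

The inverse of 4 mod 65 is 49 (since 4·49 = 196 ≡ 1).
Multiplying both sides by 49: x ≡ 49·34 = 1666 ≡ 41 (mod 65).
Check: 4·41 = 164 = 2·65 + 34.

41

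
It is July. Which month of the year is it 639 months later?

Dividing 639 by 12 gives quotient 53 and remainder 3.
July + 3 months → October.

October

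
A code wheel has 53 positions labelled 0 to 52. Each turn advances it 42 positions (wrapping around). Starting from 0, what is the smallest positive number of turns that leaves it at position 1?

24

53 = 1·42 + 11
42 = 3·11 + 9
11 = 1·9 + 2
9 = 4·2 + 1
2 = 2·1 + 0
Back-substituting gives 42·24 ≡ 1 (mod 53).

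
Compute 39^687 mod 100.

79

Successive squares of 39 mod 100: 39^1≡39, 39^2≡21, 39^4≡41, 39^8≡81, 39^16≡61, 39^32≡21, 39^64≡41, 39^128≡81, 39^256≡61, 39^512≡21.
687 = 1 + 2 + 4 + 8 + 32 + 128 + 512, so 39^687 ≡ 39·21·41·81·21·81·21 ≡ 79 (mod 100).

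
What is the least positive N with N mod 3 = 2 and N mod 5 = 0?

x ≡ 2 (mod 3) gives x ∈ {2, 5}.
The first of these with x mod 5 = 0 is 5.

5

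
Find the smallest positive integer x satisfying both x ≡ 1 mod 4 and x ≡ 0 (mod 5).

5

x ≡ 1 (mod 4) gives x ∈ {1, 5}.
The first of these with x mod 5 = 0 is 5.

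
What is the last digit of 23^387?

Powers of 3 mod 10 repeat with period 4: 3, 9, 7, 1.
387 mod 4 = 3, so the last digit matches 3^3 = 7.

7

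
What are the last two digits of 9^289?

89

Successive squares of 9 mod 100: 9^1≡9, 9^2≡81, 9^4≡61, 9^8≡21, 9^16≡41, 9^32≡81, 9^64≡61, 9^128≡21, 9^256≡41.
289 = 1 + 32 + 256, so 9^289 ≡ 9·81·41 ≡ 89 (mod 100).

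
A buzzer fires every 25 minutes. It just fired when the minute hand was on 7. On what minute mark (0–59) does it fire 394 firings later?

17

394·25 = 9850.
9850 − 164·60 = 10, so 9850 ≡ 10 (mod 60).
(7 + 10) mod 60 = 17.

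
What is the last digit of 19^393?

9

Last digits of 9^n: 9, 1 (period 2).
393 mod 2 = 1, so the last digit matches 9^1 = 9.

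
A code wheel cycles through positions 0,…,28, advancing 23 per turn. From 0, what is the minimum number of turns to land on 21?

11

23⁻¹ ≡ 24 (mod 29) because 23·24 = 552 = 19·29 + 1.
Multiplying both sides by 24: x ≡ 24·21 = 504 ≡ 11 (mod 29).
Check: 23·11 = 253 = 8·29 + 21.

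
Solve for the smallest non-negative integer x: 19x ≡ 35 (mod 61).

50

19⁻¹ ≡ 45 (mod 61) because 19·45 = 855 = 14·61 + 1.
So x ≡ 45·35 = 1575 ≡ 50 (mod 61).
Check: 19·50 = 950 = 15·61 + 35.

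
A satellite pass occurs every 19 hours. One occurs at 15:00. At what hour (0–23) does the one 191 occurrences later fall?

191·19 = 3629.
Dividing 3629 by 24 gives quotient 151 and remainder 5.
(15 + 5) mod 24 = 20.

20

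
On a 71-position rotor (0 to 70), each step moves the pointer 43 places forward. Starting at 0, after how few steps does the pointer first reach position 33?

47

The inverse of 43 mod 71 is 38 (since 43·38 = 1634 ≡ 1).
So x ≡ 38·33 = 1254 ≡ 47 (mod 71).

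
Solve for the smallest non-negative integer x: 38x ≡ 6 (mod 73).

4

38⁻¹ ≡ 25 (mod 73) because 38·25 = 950 = 13·73 + 1.
So x ≡ 25·6 = 150 ≡ 4 (mod 73).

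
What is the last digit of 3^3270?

9

Last digits of 3^n: 3, 9, 7, 1 (period 4).
3270 leaves remainder 2 on division by 4, so 3^3270 ends in 9.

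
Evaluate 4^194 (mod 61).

Square-and-reduce mod 61: 4^1≡4, 4^2≡16, 4^4≡12, 4^8≡22, 4^16≡57, 4^32≡16, 4^64≡12, 4^128≡22.
Since 194 = 2 + 64 + 128 in binary, 4^194 ≡ 16·12·22 ≡ 15 (mod 61).

15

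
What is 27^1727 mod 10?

3

The units digit of 27^n cycles with period 4: 7, 9, 3, 1, …
1727 mod 4 = 3, so the last digit matches 7^3 = 3.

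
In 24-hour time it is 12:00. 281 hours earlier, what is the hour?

281 − 11·24 = 17, so 281 ≡ 17 (mod 24).
(12 − 17) mod 24 = 19.

19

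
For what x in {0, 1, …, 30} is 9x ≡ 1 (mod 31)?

9⁻¹ ≡ 7 (mod 31) because 9·7 = 63 = 2·31 + 1.
So x ≡ 7·1 = 7 ≡ 7 (mod 31).
Check: 9·7 = 63 = 2·31 + 1.

7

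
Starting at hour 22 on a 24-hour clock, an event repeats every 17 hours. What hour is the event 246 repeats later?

246·17 = 4182.
4182 − 174·24 = 6, so 4182 ≡ 6 (mod 24).
(22 + 6) mod 24 = 4.

4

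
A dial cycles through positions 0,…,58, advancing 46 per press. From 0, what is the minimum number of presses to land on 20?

3

46⁻¹ ≡ 9 (mod 59) because 46·9 = 414 = 7·59 + 1.
Multiplying both sides by 9: x ≡ 9·20 = 180 ≡ 3 (mod 59).
Check: 46·3 = 138 = 2·59 + 20.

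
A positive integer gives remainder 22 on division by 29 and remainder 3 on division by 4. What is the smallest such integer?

x ≡ 3 (mod 4) gives x ∈ {3, 7, 11, 15, 19, 23, 27, 31, …}.
The first of these with x mod 29 = 22 is 51.

51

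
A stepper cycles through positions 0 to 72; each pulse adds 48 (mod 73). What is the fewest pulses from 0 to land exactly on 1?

35

73 = 1·48 + 25
48 = 1·25 + 23
25 = 1·23 + 2
23 = 11·2 + 1
2 = 2·1 + 0
Back-substituting gives 48·35 ≡ 1 (mod 73).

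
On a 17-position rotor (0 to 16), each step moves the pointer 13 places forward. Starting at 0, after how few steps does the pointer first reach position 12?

14

13⁻¹ ≡ 4 (mod 17) because 13·4 = 52 = 3·17 + 1.
Multiplying both sides by 4: x ≡ 4·12 = 48 ≡ 14 (mod 17).
Check: 13·14 = 182 = 10·17 + 12.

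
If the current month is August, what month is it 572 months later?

April

572 = 47·12 + 8, so 572 mod 12 = 8.
August + 8 months → April.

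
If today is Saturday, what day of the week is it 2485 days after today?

2485 = 355·7 + 0, so 2485 mod 7 = 0.
Saturday + 0 days → Saturday.

Saturday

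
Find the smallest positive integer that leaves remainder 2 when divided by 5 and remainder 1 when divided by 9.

x ≡ 2 (mod 5) gives x ∈ {2, 7, 12, 17, 22, 27, 32, 37}.
The first of these with x mod 9 = 1 is 37.

37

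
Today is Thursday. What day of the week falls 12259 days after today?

12259 = 1751·7 + 2, so 12259 mod 7 = 2.
Thursday + 2 days → Saturday.

Saturday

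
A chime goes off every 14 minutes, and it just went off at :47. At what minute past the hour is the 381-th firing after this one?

381·14 = 5334.
5334 mod 60 = 54 (since 88·60 = 5280).
(47 + 54) mod 60 = 41.

41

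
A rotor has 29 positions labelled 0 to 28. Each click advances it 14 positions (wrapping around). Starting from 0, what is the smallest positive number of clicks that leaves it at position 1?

27

14·27 = 378 = 13·29 + 1, so 14⁻¹ ≡ 27 (mod 29).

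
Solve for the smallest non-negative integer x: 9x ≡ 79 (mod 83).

18

The inverse of 9 mod 83 is 37 (since 9·37 = 333 ≡ 1).
So x ≡ 37·79 = 2923 ≡ 18 (mod 83).
Check: 9·18 = 162 = 1·83 + 79.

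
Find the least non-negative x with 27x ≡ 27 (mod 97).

1

27⁻¹ ≡ 18 (mod 97) because 27·18 = 486 = 5·97 + 1.
So x ≡ 18·27 = 486 ≡ 1 (mod 97).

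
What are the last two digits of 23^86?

89

By repeated squaring mod 100: 23^1≡23, 23^2≡29, 23^4≡41, 23^8≡81, 23^16≡61, 23^32≡21, 23^64≡41.
86 = 2 + 4 + 16 + 64, so 23^86 ≡ 29·41·61·41 ≡ 89 (mod 100).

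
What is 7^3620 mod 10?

1

Last digits of 7^n: 7, 9, 3, 1 (period 4).
3620 leaves remainder 0 on division by 4, so 7^3620 ends in 1.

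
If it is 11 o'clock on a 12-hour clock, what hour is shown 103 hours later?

103 mod 12 = 7 (since 8·12 = 96).
11 + 7 → 6 on a 12-hour dial.

6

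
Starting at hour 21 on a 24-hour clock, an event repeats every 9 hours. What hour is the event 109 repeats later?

18

109·9 = 981.
Dividing 981 by 24 gives quotient 40 and remainder 21.
(21 + 21) mod 24 = 18.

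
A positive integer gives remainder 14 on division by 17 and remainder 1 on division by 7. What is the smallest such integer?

x ≡ 1 (mod 7) gives x ∈ {1, 8, 15, 22, 29, 36, 43, 50, …}.
The first of these with x mod 17 = 14 is 99.

99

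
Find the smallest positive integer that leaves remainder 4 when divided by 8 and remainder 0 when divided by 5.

x ≡ 0 (mod 5) gives x ∈ {0, 5, 10, 15, 20}.
The first of these with x mod 8 = 4 is 20.

20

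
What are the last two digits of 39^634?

41

Square-and-reduce mod 100: 39^1≡39, 39^2≡21, 39^4≡41, 39^8≡81, 39^16≡61, 39^32≡21, 39^64≡41, 39^128≡81, 39^256≡61, 39^512≡21.
Since 634 = 2 + 8 + 16 + 32 + 64 + 512 in binary, 39^634 ≡ 21·81·61·21·41·21 ≡ 41 (mod 100).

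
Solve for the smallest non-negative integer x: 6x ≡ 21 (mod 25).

6⁻¹ ≡ 21 (mod 25) because 6·21 = 126 = 5·25 + 1.
Multiplying both sides by 21: x ≡ 21·21 = 441 ≡ 16 (mod 25).

16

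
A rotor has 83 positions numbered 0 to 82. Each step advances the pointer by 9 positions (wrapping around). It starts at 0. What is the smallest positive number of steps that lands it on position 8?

47

9⁻¹ ≡ 37 (mod 83) because 9·37 = 333 = 4·83 + 1.
Multiplying both sides by 37: x ≡ 37·8 = 296 ≡ 47 (mod 83).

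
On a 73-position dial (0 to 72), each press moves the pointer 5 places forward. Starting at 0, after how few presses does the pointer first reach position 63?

The inverse of 5 mod 73 is 44 (since 5·44 = 220 ≡ 1).
Multiplying both sides by 44: x ≡ 44·63 = 2772 ≡ 71 (mod 73).

71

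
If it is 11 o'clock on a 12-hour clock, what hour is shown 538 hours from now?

538 − 44·12 = 10, so 538 ≡ 10 (mod 12).
11 + 10 → 9 on a 12-hour dial.

9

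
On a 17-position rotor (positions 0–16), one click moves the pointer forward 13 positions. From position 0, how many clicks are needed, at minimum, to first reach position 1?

17 = 1·13 + 4
13 = 3·4 + 1
4 = 4·1 + 0
Back-substituting gives 13·4 ≡ 1 (mod 17).

4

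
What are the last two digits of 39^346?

Successive squares of 39 mod 100: 39^1≡39, 39^2≡21, 39^4≡41, 39^8≡81, 39^16≡61, 39^32≡21, 39^64≡41, 39^128≡81, 39^256≡61.
Since 346 = 2 + 8 + 16 + 64 + 256 in binary, 39^346 ≡ 21·81·61·41·61 ≡ 61 (mod 100).

61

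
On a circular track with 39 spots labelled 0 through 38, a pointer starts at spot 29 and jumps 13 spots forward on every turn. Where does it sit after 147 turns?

29

147·13 = 1911.
Dividing 1911 by 39 gives quotient 49 and remainder 0.
(29 + 0) mod 39 = 29.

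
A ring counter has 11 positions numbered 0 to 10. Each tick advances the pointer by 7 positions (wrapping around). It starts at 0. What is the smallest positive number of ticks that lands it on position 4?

10

The inverse of 7 mod 11 is 8 (since 7·8 = 56 ≡ 1).
So x ≡ 8·4 = 32 ≡ 10 (mod 11).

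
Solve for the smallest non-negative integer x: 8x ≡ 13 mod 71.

8⁻¹ ≡ 9 (mod 71) because 8·9 = 72 = 1·71 + 1.
So x ≡ 9·13 = 117 ≡ 46 (mod 71).
Check: 8·46 = 368 = 5·71 + 13.

46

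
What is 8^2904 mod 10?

6

Powers of 8 mod 10 repeat with period 4: 8, 4, 2, 6.
2904 leaves remainder 0 on division by 4, so 8^2904 ends in 6.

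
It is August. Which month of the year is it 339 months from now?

November

339 mod 12 = 3 (since 28·12 = 336).
August + 3 months → November.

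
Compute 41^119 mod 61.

3

Successive squares of 41 mod 61: 41^1≡41, 41^2≡34, 41^4≡58, 41^8≡9, 41^16≡20, 41^32≡34, 41^64≡58.
119 = 1 + 2 + 4 + 16 + 32 + 64, so 41^119 ≡ 41·34·58·20·34·58 ≡ 3 (mod 61).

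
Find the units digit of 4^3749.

Last digits of 4^n: 4, 6 (period 2).
3749 mod 2 = 1, so the last digit matches 4^1 = 4.

4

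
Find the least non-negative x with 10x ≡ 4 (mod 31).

19

10⁻¹ ≡ 28 (mod 31) because 10·28 = 280 = 9·31 + 1.
Multiplying both sides by 28: x ≡ 28·4 = 112 ≡ 19 (mod 31).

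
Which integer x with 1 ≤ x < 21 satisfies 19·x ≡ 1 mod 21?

10

21 = 1·19 + 2
19 = 9·2 + 1
2 = 2·1 + 0
Back-substituting gives 19·10 ≡ 1 (mod 21).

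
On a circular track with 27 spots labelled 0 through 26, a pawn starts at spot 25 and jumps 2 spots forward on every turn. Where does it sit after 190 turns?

0

190·2 = 380.
380 − 14·27 = 2, so 380 ≡ 2 (mod 27).
(25 + 2) mod 27 = 0.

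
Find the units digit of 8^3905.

8

Last digits of 8^n: 8, 4, 2, 6 (period 4).
3905 leaves remainder 1 on division by 4, so 8^3905 ends in 8.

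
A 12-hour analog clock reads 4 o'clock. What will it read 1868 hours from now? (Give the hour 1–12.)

12

1868 − 155·12 = 8, so 1868 ≡ 8 (mod 12).
4 + 8 → 12 on a 12-hour dial.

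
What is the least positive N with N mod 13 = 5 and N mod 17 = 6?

x ≡ 5 (mod 13) gives x ∈ {5, 18, 31, 44, 57}.
The first of these with x mod 17 = 6 is 57.

57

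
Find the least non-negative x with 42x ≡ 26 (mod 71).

The inverse of 42 mod 71 is 22 (since 42·22 = 924 ≡ 1).
So x ≡ 22·26 = 572 ≡ 4 (mod 71).

4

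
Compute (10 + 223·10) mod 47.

31

223·10 = 2230.
Dividing 2230 by 47 gives quotient 47 and remainder 21.
(10 + 21) mod 47 = 31.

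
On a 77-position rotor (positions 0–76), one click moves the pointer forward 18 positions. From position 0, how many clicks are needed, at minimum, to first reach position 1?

30

18·30 = 540 = 7·77 + 1, so 18⁻¹ ≡ 30 (mod 77).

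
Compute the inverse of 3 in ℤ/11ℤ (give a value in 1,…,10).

3·4 = 12 = 1·11 + 1, so 3⁻¹ ≡ 4 (mod 11).

4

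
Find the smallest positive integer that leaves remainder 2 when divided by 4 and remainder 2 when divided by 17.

2

x ≡ 2 (mod 4) gives x ∈ {2}.
The first of these with x mod 17 = 2 is 2.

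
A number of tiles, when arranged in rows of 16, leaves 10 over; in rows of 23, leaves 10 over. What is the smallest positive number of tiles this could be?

x ≡ 10 (mod 16) gives x ∈ {10}.
The first of these with x mod 23 = 10 is 10.

10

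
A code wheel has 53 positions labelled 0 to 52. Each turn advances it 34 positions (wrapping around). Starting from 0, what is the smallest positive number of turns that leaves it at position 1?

39

53 = 1·34 + 19
34 = 1·19 + 15
19 = 1·15 + 4
15 = 3·4 + 3
4 = 1·3 + 1
3 = 3·1 + 0
Back-substituting gives 34·39 ≡ 1 (mod 53).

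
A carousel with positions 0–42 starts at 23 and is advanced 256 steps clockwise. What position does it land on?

21

256 mod 43 = 41 (since 5·43 = 215).
(23 + 41) mod 43 = 21.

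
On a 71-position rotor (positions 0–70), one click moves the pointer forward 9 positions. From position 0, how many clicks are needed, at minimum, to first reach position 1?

8

71 = 7·9 + 8
9 = 1·8 + 1
8 = 8·1 + 0
Back-substituting gives 9·8 ≡ 1 (mod 71).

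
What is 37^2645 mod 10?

Last digits of 7^n: 7, 9, 3, 1 (period 4).
2645 leaves remainder 1 on division by 4, so 37^2645 ends in 7.

7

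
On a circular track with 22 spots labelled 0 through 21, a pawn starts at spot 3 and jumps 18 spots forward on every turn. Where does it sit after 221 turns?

221·18 = 3978.
Dividing 3978 by 22 gives quotient 180 and remainder 18.
(3 + 18) mod 22 = 21.

21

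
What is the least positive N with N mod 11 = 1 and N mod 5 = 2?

Since 5·9 ≡ 1 (mod 11), take x = 2 + 5·((1−2)·9 mod 11) = 2 + 5·2 = 12.
Check: 12 mod 11 = 1, 12 mod 5 = 2.

12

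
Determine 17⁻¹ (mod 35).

33

35 = 2·17 + 1
17 = 17·1 + 0
Back-substituting gives 17·33 ≡ 1 (mod 35).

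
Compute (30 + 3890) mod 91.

7

3890 − 42·91 = 68, so 3890 ≡ 68 (mod 91).
(30 + 68) mod 91 = 7.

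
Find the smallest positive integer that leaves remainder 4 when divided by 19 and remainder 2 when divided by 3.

23

x ≡ 2 (mod 3) gives x ∈ {2, 5, 8, 11, 14, 17, 20, 23}.
The first of these with x mod 19 = 4 is 23.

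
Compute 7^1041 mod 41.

Successive squares of 7 mod 41: 7^1≡7, 7^2≡8, 7^4≡23, 7^8≡37, 7^16≡16, 7^32≡10, 7^64≡18, 7^128≡37, 7^256≡16, 7^512≡10, 7^1024≡18.
Since 1041 = 1 + 16 + 1024 in binary, 7^1041 ≡ 7·16·18 ≡ 7 (mod 41).

7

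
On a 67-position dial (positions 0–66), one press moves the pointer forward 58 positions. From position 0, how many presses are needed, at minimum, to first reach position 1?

67 = 1·58 + 9
58 = 6·9 + 4
9 = 2·4 + 1
4 = 4·1 + 0
Back-substituting gives 58·52 ≡ 1 (mod 67).

52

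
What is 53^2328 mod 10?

1

Powers of 3 mod 10 repeat with period 4: 3, 9, 7, 1.
2328 leaves remainder 0 on division by 4, so 53^2328 ends in 1.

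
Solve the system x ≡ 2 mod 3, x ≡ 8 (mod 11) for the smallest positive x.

8

Since 11·2 ≡ 1 (mod 3), take x = 8 + 11·((2−8)·2 mod 3) = 8 + 11·0 = 8.
Check: 8 mod 3 = 2, 8 mod 11 = 8.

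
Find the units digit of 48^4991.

2

The units digit of 48^n cycles with period 4: 8, 4, 2, 6, …
4991 mod 4 = 3, so the last digit matches 8^3 = 2.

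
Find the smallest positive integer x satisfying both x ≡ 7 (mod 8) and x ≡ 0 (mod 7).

7

x ≡ 0 (mod 7) gives x ∈ {0, 7}.
The first of these with x mod 8 = 7 is 7.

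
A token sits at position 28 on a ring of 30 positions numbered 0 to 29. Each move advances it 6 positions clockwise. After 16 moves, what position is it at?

16·6 = 96.
Dividing 96 by 30 gives quotient 3 and remainder 6.
(28 + 6) mod 30 = 4.

4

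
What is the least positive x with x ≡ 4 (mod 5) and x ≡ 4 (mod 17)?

4

x ≡ 4 (mod 5) gives x ∈ {4}.
The first of these with x mod 17 = 4 is 4.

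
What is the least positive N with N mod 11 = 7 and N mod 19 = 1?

172

x ≡ 7 (mod 11) gives x ∈ {7, 18, 29, 40, 51, 62, 73, 84, …}.
The first of these with x mod 19 = 1 is 172.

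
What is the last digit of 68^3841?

Last digits of 8^n: 8, 4, 2, 6 (period 4).
3841 leaves remainder 1 on division by 4, so 68^3841 ends in 8.

8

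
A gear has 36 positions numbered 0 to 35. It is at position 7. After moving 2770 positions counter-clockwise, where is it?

9

2770 = 76·36 + 34, so 2770 mod 36 = 34.
(7 − 34) mod 36 = 9.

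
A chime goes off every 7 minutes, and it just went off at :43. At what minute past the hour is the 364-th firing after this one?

364·7 = 2548.
2548 = 42·60 + 28, so 2548 mod 60 = 28.
(43 + 28) mod 60 = 11.

11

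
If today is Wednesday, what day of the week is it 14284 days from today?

Sunday

14284 mod 7 = 4 (since 2040·7 = 14280).
Wednesday + 4 days → Sunday.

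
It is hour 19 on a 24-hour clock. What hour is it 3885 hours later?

Dividing 3885 by 24 gives quotient 161 and remainder 21.
(19 + 21) mod 24 = 16.

16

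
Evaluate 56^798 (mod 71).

Square-and-reduce mod 71: 56^1≡56, 56^2≡12, 56^4≡2, 56^8≡4, 56^16≡16, 56^32≡43, 56^64≡3, 56^128≡9, 56^256≡10, 56^512≡29.
Since 798 = 2 + 4 + 8 + 16 + 256 + 512 in binary, 56^798 ≡ 12·2·4·16·10·29 ≡ 57 (mod 71).

57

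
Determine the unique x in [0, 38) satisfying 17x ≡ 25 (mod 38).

35

The inverse of 17 mod 38 is 9 (since 17·9 = 153 ≡ 1).
So x ≡ 9·25 = 225 ≡ 35 (mod 38).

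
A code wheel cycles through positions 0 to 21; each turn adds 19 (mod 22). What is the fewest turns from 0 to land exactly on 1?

7

19·7 = 133 = 6·22 + 1, so 19⁻¹ ≡ 7 (mod 22).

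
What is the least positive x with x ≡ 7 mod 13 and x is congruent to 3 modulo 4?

Since 4·10 ≡ 1 (mod 13), take x = 3 + 4·((7−3)·10 mod 13) = 3 + 4·1 = 7.
Check: 7 mod 13 = 7, 7 mod 4 = 3.

7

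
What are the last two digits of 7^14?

By repeated squaring mod 100: 7^1≡7, 7^2≡49, 7^4≡1, 7^8≡1.
Since 14 = 2 + 4 + 8 in binary, 7^14 ≡ 49·1·1 ≡ 49 (mod 100).

49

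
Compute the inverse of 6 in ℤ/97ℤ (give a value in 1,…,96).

81

97 = 16·6 + 1
6 = 6·1 + 0
Back-substituting gives 6·81 ≡ 1 (mod 97).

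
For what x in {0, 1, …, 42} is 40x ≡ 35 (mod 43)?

17

40⁻¹ ≡ 14 (mod 43) because 40·14 = 560 = 13·43 + 1.
Multiplying both sides by 14: x ≡ 14·35 = 490 ≡ 17 (mod 43).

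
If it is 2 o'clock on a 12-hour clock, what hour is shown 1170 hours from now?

8

1170 mod 12 = 6 (since 97·12 = 1164).
2 + 6 → 8 on a 12-hour dial.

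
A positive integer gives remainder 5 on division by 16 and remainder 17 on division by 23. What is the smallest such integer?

x ≡ 5 (mod 16) gives x ∈ {5, 21, 37, 53, 69, 85, 101, 117, …}.
The first of these with x mod 23 = 17 is 293.

293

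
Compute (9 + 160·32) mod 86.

160·32 = 5120.
5120 = 59·86 + 46, so 5120 mod 86 = 46.
(9 + 46) mod 86 = 55.

55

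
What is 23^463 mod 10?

7

The units digit of 23^n cycles with period 4: 3, 9, 7, 1, …
463 mod 4 = 3, so the last digit matches 3^3 = 7.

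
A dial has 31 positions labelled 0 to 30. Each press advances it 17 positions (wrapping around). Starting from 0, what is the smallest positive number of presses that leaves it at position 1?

11

31 = 1·17 + 14
17 = 1·14 + 3
14 = 4·3 + 2
3 = 1·2 + 1
2 = 2·1 + 0
Back-substituting gives 17·11 ≡ 1 (mod 31).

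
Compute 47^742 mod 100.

Successive squares of 47 mod 100: 47^1≡47, 47^2≡9, 47^4≡81, 47^8≡61, 47^16≡21, 47^32≡41, 47^64≡81, 47^128≡61, 47^256≡21, 47^512≡41.
Since 742 = 2 + 4 + 32 + 64 + 128 + 512 in binary, 47^742 ≡ 9·81·41·81·61·41 ≡ 9 (mod 100).

9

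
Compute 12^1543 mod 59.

Successive squares of 12 mod 59: 12^1≡12, 12^2≡26, 12^4≡27, 12^8≡21, 12^16≡28, 12^32≡17, 12^64≡53, 12^128≡36, 12^256≡57, 12^512≡4, 12^1024≡16.
1543 = 1 + 2 + 4 + 512 + 1024, so 12^1543 ≡ 12·26·27·4·16 ≡ 53 (mod 59).

53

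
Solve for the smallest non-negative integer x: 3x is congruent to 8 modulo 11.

10

3⁻¹ ≡ 4 (mod 11) because 3·4 = 12 = 1·11 + 1.
Multiplying both sides by 4: x ≡ 4·8 = 32 ≡ 10 (mod 11).
Check: 3·10 = 30 = 2·11 + 8.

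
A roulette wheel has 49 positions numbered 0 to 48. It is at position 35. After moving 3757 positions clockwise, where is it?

Dividing 3757 by 49 gives quotient 76 and remainder 33.
(35 + 33) mod 49 = 19.

19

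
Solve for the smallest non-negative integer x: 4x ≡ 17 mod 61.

4⁻¹ ≡ 46 (mod 61) because 4·46 = 184 = 3·61 + 1.
So x ≡ 46·17 = 782 ≡ 50 (mod 61).
Check: 4·50 = 200 = 3·61 + 17.

50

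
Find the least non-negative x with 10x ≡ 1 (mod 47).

The inverse of 10 mod 47 is 33 (since 10·33 = 330 ≡ 1).
So x ≡ 33·1 = 33 ≡ 33 (mod 47).
Check: 10·33 = 330 = 7·47 + 1.

33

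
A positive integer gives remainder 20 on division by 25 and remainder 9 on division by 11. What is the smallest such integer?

20

Since 11·16 ≡ 1 (mod 25), take x = 9 + 11·((20−9)·16 mod 25) = 9 + 11·1 = 20.
Check: 20 mod 25 = 20, 20 mod 11 = 9.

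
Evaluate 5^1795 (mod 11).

Successive squares of 5 mod 11: 5^1≡5, 5^2≡3, 5^4≡9, 5^8≡4, 5^16≡5, 5^32≡3, 5^64≡9, 5^128≡4, 5^256≡5, 5^512≡3, 5^1024≡9.
1795 = 1 + 2 + 256 + 512 + 1024, so 5^1795 ≡ 5·3·5·3·9 ≡ 1 (mod 11).

1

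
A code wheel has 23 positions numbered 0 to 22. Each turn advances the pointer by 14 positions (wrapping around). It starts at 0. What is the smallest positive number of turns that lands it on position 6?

7

14⁻¹ ≡ 5 (mod 23) because 14·5 = 70 = 3·23 + 1.
So x ≡ 5·6 = 30 ≡ 7 (mod 23).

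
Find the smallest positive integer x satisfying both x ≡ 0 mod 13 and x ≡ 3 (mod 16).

x ≡ 0 (mod 13) gives x ∈ {0, 13, 26, 39, 52, 65, 78, 91, …}.
The first of these with x mod 16 = 3 is 195.

195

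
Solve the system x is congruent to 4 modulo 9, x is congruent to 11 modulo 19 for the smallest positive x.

49

x ≡ 4 (mod 9) gives x ∈ {4, 13, 22, 31, 40, 49}.
The first of these with x mod 19 = 11 is 49.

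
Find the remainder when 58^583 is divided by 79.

By repeated squaring mod 79: 58^1≡58, 58^2≡46, 58^4≡62, 58^8≡52, 58^16≡18, 58^32≡8, 58^64≡64, 58^128≡67, 58^256≡65, 58^512≡38.
583 = 1 + 2 + 4 + 64 + 512, so 58^583 ≡ 58·46·62·64·38 ≡ 12 (mod 79).

12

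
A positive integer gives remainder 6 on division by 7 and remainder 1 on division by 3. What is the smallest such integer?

x ≡ 1 (mod 3) gives x ∈ {1, 4, 7, 10, 13}.
The first of these with x mod 7 = 6 is 13.

13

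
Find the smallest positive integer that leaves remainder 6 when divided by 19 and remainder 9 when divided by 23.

x ≡ 6 (mod 19) gives x ∈ {6, 25, 44, 63, 82, 101}.
The first of these with x mod 23 = 9 is 101.

101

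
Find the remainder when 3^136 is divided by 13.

3

By repeated squaring mod 13: 3^1≡3, 3^2≡9, 3^4≡3, 3^8≡9, 3^16≡3, 3^32≡9, 3^64≡3, 3^128≡9.
Since 136 = 8 + 128 in binary, 3^136 ≡ 9·9 ≡ 3 (mod 13).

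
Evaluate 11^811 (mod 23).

15

Square-and-reduce mod 23: 11^1≡11, 11^2≡6, 11^4≡13, 11^8≡8, 11^16≡18, 11^32≡2, 11^64≡4, 11^128≡16, 11^256≡3, 11^512≡9.
811 = 1 + 2 + 8 + 32 + 256 + 512, so 11^811 ≡ 11·6·8·2·3·9 ≡ 15 (mod 23).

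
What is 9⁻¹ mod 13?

3

13 = 1·9 + 4
9 = 2·4 + 1
4 = 4·1 + 0
Back-substituting gives 9·3 ≡ 1 (mod 13).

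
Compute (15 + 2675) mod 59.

2675 − 45·59 = 20, so 2675 ≡ 20 (mod 59).
(15 + 20) mod 59 = 35.

35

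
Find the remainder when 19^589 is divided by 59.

Square-and-reduce mod 59: 19^1≡19, 19^2≡7, 19^4≡49, 19^8≡41, 19^16≡29, 19^32≡15, 19^64≡48, 19^128≡3, 19^256≡9, 19^512≡22.
589 = 1 + 4 + 8 + 64 + 512, so 19^589 ≡ 19·49·41·48·22 ≡ 12 (mod 59).

12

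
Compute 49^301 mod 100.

Square-and-reduce mod 100: 49^1≡49, 49^2≡1, 49^4≡1, 49^8≡1, 49^16≡1, 49^32≡1, 49^64≡1, 49^128≡1, 49^256≡1.
Since 301 = 1 + 4 + 8 + 32 + 256 in binary, 49^301 ≡ 49·1·1·1·1 ≡ 49 (mod 100).

49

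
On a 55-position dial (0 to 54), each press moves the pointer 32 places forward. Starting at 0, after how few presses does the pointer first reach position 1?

43

32⁻¹ ≡ 43 (mod 55) because 32·43 = 1376 = 25·55 + 1.
So x ≡ 43·1 = 43 ≡ 43 (mod 55).
Check: 32·43 = 1376 = 25·55 + 1.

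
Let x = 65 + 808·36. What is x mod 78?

59

808·36 = 29088.
Dividing 29088 by 78 gives quotient 372 and remainder 72.
(65 + 72) mod 78 = 59.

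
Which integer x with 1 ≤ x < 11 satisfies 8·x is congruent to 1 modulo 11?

8·7 = 56 = 5·11 + 1, so 8⁻¹ ≡ 7 (mod 11).

7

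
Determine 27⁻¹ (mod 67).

5

67 = 2·27 + 13
27 = 2·13 + 1
13 = 13·1 + 0
Back-substituting gives 27·5 ≡ 1 (mod 67).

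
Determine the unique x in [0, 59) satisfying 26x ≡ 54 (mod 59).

52

The inverse of 26 mod 59 is 25 (since 26·25 = 650 ≡ 1).
So x ≡ 25·54 = 1350 ≡ 52 (mod 59).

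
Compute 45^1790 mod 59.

Square-and-reduce mod 59: 45^1≡45, 45^2≡19, 45^4≡7, 45^8≡49, 45^16≡41, 45^32≡29, 45^64≡15, 45^128≡48, 45^256≡3, 45^512≡9, 45^1024≡22.
Since 1790 = 2 + 4 + 8 + 16 + 32 + 64 + 128 + 512 + 1024 in binary, 45^1790 ≡ 19·7·49·41·29·15·48·9·22 ≡ 53 (mod 59).

53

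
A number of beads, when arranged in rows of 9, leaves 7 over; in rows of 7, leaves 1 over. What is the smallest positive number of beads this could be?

Since 7·4 ≡ 1 (mod 9), take x = 1 + 7·((7−1)·4 mod 9) = 1 + 7·6 = 43.
Check: 43 mod 9 = 7, 43 mod 7 = 1.

43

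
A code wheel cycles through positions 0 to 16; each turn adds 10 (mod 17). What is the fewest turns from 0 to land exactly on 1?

17 = 1·10 + 7
10 = 1·7 + 3
7 = 2·3 + 1
3 = 3·1 + 0
Back-substituting gives 10·12 ≡ 1 (mod 17).

12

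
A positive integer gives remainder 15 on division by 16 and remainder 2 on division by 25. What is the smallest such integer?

127

x ≡ 15 (mod 16) gives x ∈ {15, 31, 47, 63, 79, 95, 111, 127}.
The first of these with x mod 25 = 2 is 127.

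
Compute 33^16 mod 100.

Square-and-reduce mod 100: 33^1≡33, 33^2≡89, 33^4≡21, 33^8≡41, 33^16≡81.
Since 16 = 16 in binary, 33^16 ≡ 81 ≡ 81 (mod 100).

81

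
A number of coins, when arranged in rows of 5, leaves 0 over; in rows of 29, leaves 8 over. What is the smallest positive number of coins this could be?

95

Since 29·4 ≡ 1 (mod 5), take x = 8 + 29·((0−8)·4 mod 5) = 8 + 29·3 = 95.
Check: 95 mod 5 = 0, 95 mod 29 = 8.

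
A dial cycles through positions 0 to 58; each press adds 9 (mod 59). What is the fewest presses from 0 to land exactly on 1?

59 = 6·9 + 5
9 = 1·5 + 4
5 = 1·4 + 1
4 = 4·1 + 0
Back-substituting gives 9·46 ≡ 1 (mod 59).

46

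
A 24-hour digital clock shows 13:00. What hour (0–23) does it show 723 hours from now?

16

723 − 30·24 = 3, so 723 ≡ 3 (mod 24).
(13 + 3) mod 24 = 16.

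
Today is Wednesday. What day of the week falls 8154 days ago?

8154 − 1164·7 = 6, so 8154 ≡ 6 (mod 7).
Wednesday − 6 days → Thursday.

Thursday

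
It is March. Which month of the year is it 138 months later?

September

138 mod 12 = 6 (since 11·12 = 132).
March + 6 months → September.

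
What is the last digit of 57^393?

Last digits of 7^n: 7, 9, 3, 1 (period 4).
393 mod 4 = 1, so the last digit matches 7^1 = 7.

7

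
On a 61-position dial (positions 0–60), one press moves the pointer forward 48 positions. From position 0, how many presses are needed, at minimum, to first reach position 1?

61 = 1·48 + 13
48 = 3·13 + 9
13 = 1·9 + 4
9 = 2·4 + 1
4 = 4·1 + 0
Back-substituting gives 48·14 ≡ 1 (mod 61).

14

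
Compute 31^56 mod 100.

81

By repeated squaring mod 100: 31^1≡31, 31^2≡61, 31^4≡21, 31^8≡41, 31^16≡81, 31^32≡61.
56 = 8 + 16 + 32, so 31^56 ≡ 41·81·61 ≡ 81 (mod 100).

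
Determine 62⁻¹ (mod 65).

65 = 1·62 + 3
62 = 20·3 + 2
3 = 1·2 + 1
2 = 2·1 + 0
Back-substituting gives 62·43 ≡ 1 (mod 65).

43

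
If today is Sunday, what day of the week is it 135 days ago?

Friday

135 mod 7 = 2 (since 19·7 = 133).
Sunday − 2 days → Friday.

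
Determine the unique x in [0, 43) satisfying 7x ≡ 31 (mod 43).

The inverse of 7 mod 43 is 37 (since 7·37 = 259 ≡ 1).
Multiplying both sides by 37: x ≡ 37·31 = 1147 ≡ 29 (mod 43).

29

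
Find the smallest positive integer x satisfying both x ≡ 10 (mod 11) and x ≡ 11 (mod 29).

98

x ≡ 10 (mod 11) gives x ∈ {10, 21, 32, 43, 54, 65, 76, 87, …}.
The first of these with x mod 29 = 11 is 98.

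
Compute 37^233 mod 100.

Square-and-reduce mod 100: 37^1≡37, 37^2≡69, 37^4≡61, 37^8≡21, 37^16≡41, 37^32≡81, 37^64≡61, 37^128≡21.
233 = 1 + 8 + 32 + 64 + 128, so 37^233 ≡ 37·21·81·61·21 ≡ 97 (mod 100).

97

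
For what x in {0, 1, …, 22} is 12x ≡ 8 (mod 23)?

16

The inverse of 12 mod 23 is 2 (since 12·2 = 24 ≡ 1).
Multiplying both sides by 2: x ≡ 2·8 = 16 ≡ 16 (mod 23).
Check: 12·16 = 192 = 8·23 + 8.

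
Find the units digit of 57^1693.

7

The units digit of 57^n cycles with period 4: 7, 9, 3, 1, …
1693 mod 4 = 1, so the last digit matches 7^1 = 7.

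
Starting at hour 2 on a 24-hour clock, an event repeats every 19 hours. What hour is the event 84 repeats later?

14

84·19 = 1596.
1596 mod 24 = 12 (since 66·24 = 1584).
(2 + 12) mod 24 = 14.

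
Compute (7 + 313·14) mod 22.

11

313·14 = 4382.
4382 = 199·22 + 4, so 4382 mod 22 = 4.
(7 + 4) mod 22 = 11.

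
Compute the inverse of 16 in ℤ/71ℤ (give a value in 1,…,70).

16·40 = 640 = 9·71 + 1, so 16⁻¹ ≡ 40 (mod 71).

40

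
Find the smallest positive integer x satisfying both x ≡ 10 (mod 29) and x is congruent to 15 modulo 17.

x ≡ 15 (mod 17) gives x ∈ {15, 32, 49, 66, 83, 100, 117, 134, …}.
The first of these with x mod 29 = 10 is 474.

474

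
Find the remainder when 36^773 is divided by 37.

Square-and-reduce mod 37: 36^1≡36, 36^2≡1, 36^4≡1, 36^8≡1, 36^16≡1, 36^32≡1, 36^64≡1, 36^128≡1, 36^256≡1, 36^512≡1.
773 = 1 + 4 + 256 + 512, so 36^773 ≡ 36·1·1·1 ≡ 36 (mod 37).

36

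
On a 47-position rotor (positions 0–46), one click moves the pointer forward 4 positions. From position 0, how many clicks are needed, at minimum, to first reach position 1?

12

4·12 = 48 = 1·47 + 1, so 4⁻¹ ≡ 12 (mod 47).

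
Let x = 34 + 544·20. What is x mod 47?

544·20 = 10880.
Dividing 10880 by 47 gives quotient 231 and remainder 23.
(34 + 23) mod 47 = 10.

10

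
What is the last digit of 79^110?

1

Last digits of 9^n: 9, 1 (period 2).
110 mod 2 = 0, so the last digit matches 9^2 = 1.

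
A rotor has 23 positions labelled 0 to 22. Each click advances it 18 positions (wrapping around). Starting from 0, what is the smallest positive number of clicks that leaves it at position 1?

9

18·9 = 162 = 7·23 + 1, so 18⁻¹ ≡ 9 (mod 23).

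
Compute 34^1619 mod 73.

By repeated squaring mod 73: 34^1≡34, 34^2≡61, 34^4≡71, 34^8≡4, 34^16≡16, 34^32≡37, 34^64≡55, 34^128≡32, 34^256≡2, 34^512≡4, 34^1024≡16.
1619 = 1 + 2 + 16 + 64 + 512 + 1024, so 34^1619 ≡ 34·61·16·55·4·16 ≡ 15 (mod 73).

15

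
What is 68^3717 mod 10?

8

Last digits of 8^n: 8, 4, 2, 6 (period 4).
3717 mod 4 = 1, so the last digit matches 8^1 = 8.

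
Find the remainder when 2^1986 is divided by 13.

By repeated squaring mod 13: 2^1≡2, 2^2≡4, 2^4≡3, 2^8≡9, 2^16≡3, 2^32≡9, 2^64≡3, 2^128≡9, 2^256≡3, 2^512≡9, 2^1024≡3.
1986 = 2 + 64 + 128 + 256 + 512 + 1024, so 2^1986 ≡ 4·3·9·3·9·3 ≡ 12 (mod 13).

12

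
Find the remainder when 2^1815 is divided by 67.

By repeated squaring mod 67: 2^1≡2, 2^2≡4, 2^4≡16, 2^8≡55, 2^16≡10, 2^32≡33, 2^64≡17, 2^128≡21, 2^256≡39, 2^512≡47, 2^1024≡65.
1815 = 1 + 2 + 4 + 16 + 256 + 512 + 1024, so 2^1815 ≡ 2·4·16·10·39·47·65 ≡ 66 (mod 67).

66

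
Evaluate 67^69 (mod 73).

49

Successive squares of 67 mod 73: 67^1≡67, 67^2≡36, 67^4≡55, 67^8≡32, 67^16≡2, 67^32≡4, 67^64≡16.
69 = 1 + 4 + 64, so 67^69 ≡ 67·55·16 ≡ 49 (mod 73).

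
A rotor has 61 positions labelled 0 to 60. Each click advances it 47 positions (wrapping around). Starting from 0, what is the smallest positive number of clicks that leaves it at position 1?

13

61 = 1·47 + 14
47 = 3·14 + 5
14 = 2·5 + 4
5 = 1·4 + 1
4 = 4·1 + 0
Back-substituting gives 47·13 ≡ 1 (mod 61).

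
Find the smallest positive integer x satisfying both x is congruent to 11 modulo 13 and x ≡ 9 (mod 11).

x ≡ 9 (mod 11) gives x ∈ {9, 20, 31, 42, 53, 64, 75, 86, …}.
The first of these with x mod 13 = 11 is 141.

141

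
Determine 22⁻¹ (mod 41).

22·28 = 616 = 15·41 + 1, so 22⁻¹ ≡ 28 (mod 41).

28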